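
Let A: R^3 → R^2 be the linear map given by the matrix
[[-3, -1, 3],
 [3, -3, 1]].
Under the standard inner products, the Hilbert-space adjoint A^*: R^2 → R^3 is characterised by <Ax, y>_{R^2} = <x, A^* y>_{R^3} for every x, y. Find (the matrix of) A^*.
A^* = A^T =
[[-3, 3],
 [-1, -3],
 [3, 1]]

For real matrices with standard dot products, the defining identity <Ax, y> = <x, A^* y> gives (Ax)^T y = x^T (A^*) y, i.e. x^T A^T y = x^T (A^*) y. Since this holds for all x, y, we must have A^* = A^T. Therefore
A^* =
[[-3, 3],
 [-1, -3],
 [3, 1]].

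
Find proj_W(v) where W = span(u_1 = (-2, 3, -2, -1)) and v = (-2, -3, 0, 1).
proj_W(v) = (2/3, -1, 2/3, 1/3)

Set up U = [u_1 | ... | u_1] ∈ R^(4×1). The projector onto W = col(U) is P = U (U^T U)^(-1) U^T.
Compute U^T U =
  [18],
and U^T v = (-6).
Solve U^T U · c = U^T v for the coefficients: c = (-1/3). The projection is proj_W(v) = U c.
Check: (v - proj_W(v)) · u_1 = 0  (should be 0).
Result: proj_W(v) = (2/3, -1, 2/3, 1/3).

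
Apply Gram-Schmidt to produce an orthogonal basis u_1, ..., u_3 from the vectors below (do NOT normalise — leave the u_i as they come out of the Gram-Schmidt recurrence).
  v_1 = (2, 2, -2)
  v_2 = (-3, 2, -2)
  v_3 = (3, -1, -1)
Orthogonal basis:
  u_1 = (2, 2, -2)
  u_2 = (-10/3, 5/3, -5/3)
  u_3 = (0, -1, -1)

Apply the Gram-Schmidt recurrence
  u_1 = v_1
  u_i = v_i − Σ_{j<i} ((v_i · u_j) / (u_j · u_j)) · u_j.

Step by step this gives:
  u_1 = (2, 2, -2)
  u_2 = (-10/3, 5/3, -5/3)
  u_3 = (0, -1, -1)

Orthogonality check:
  u_2 · u_1 = 0 (should be 0)
  u_3 · u_1 = 0 (should be 0)
  u_3 · u_2 = 0 (should be 0)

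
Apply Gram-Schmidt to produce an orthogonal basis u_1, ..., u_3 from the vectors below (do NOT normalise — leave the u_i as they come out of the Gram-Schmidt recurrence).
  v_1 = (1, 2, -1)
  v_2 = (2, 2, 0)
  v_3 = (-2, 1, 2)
Orthogonal basis:
  u_1 = (1, 2, -1)
  u_2 = (1, 0, 1)
  u_3 = (-5/3, 5/3, 5/3)

Apply the Gram-Schmidt recurrence
  u_1 = v_1
  u_i = v_i − Σ_{j<i} ((v_i · u_j) / (u_j · u_j)) · u_j.

Step by step this gives:
  u_1 = (1, 2, -1)
  u_2 = (1, 0, 1)
  u_3 = (-5/3, 5/3, 5/3)

Orthogonality check:
  u_2 · u_1 = 0 (should be 0)
  u_3 · u_1 = 0 (should be 0)
  u_3 · u_2 = 0 (should be 0)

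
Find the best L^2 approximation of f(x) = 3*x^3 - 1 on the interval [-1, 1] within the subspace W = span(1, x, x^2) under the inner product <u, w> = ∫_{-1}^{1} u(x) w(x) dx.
g(x) = 9*x/5 - 1

The best approximation g ∈ W is the orthogonal projection of f onto W. Writing g = a_0 + a_1 x + a_2 x^2, the coefficients solve the normal equations G · a = b where
  G_{ij} = <φ_i, φ_j> and b_i = <f, φ_i>, with φ_0 = 1, φ_1 = x, φ_2 = x^2.
G =
  [2, 0, 2/3]
  [0, 2/3, 0]
  [2/3, 0, 2/5],
b = (-2, 6/5, -2/3).
Solving gives a_0 = -1, a_1 = 9/5, a_2 = 0, so
  g(x) = 9*x/5 - 1.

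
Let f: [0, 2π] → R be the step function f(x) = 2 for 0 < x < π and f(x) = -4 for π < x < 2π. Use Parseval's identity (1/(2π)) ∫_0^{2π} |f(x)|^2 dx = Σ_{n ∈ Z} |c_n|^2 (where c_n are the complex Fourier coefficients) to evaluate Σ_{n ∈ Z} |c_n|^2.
Σ |c_n|^2 = 10

Parseval equates the L^2 energy of f (normalised by 1/(2π)) with the ℓ^2 sum of its Fourier coefficients: (1/(2π)) ∫_0^{2π} |f|^2 = Σ |c_n|^2.
Compute the left side: (1/(2π)) [∫_0^π 2^2 dx + ∫_π^{2π} (-4)^2 dx] = (1/(2π)) · (4π + 16π) = (4 + 16)/2 = 10.
So Σ_{n ∈ Z} |c_n|^2 = 10.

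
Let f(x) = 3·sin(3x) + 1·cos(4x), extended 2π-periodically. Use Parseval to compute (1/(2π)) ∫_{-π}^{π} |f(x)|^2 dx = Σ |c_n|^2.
Σ |c_n|^2 = 5

Expand |f|^2 and use orthogonality of {sin(nx), cos(mx)} on [-π, π]:
  ∫_{-π}^{π} sin(nx)^2 dx = π, ∫ cos(mx)^2 dx = π, and cross terms integrate to 0.
So ∫_{-π}^{π} f(x)^2 dx = 3^2 · π + 1^2 · π = (9 + 1)π.
Divide by 2π: (9 + 1)/2 = 5.
By Parseval, this equals Σ |c_n|^2.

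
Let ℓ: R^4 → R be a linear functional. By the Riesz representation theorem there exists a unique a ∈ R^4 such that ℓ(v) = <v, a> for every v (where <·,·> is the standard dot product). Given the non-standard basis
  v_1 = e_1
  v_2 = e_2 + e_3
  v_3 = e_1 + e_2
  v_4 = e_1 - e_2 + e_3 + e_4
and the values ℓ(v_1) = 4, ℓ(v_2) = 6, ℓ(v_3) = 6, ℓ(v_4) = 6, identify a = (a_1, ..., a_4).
a = (4, 2, 4, 0)

Write a = (a_1, ..., a_4) in the standard basis. For each basis vector v_i, ℓ(v_i) = <v_i, a> is a linear equation in the a_j's. Collect the n equations into a matrix system V a = ℓ, where row i of V is v_i (expressed in the standard basis). Since V is invertible (lower-triangular with 1s on the diagonal, up to permutation), solve by back-substitution:
  V =
[[1, 0, 0, 0],
 [0, 1, 1, 0],
 [1, 1, 0, 0],
 [1, -1, 1, 1]]
  V a = (4, 6, 6, 6)
Solving gives a = (4, 2, 4, 0).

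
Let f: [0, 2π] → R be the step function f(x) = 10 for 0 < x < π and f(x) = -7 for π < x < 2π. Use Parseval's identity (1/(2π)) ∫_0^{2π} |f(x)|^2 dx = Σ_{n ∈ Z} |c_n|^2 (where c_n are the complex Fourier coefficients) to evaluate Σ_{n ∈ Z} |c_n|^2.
Σ |c_n|^2 = 149/2

Parseval equates the L^2 energy of f (normalised by 1/(2π)) with the ℓ^2 sum of its Fourier coefficients: (1/(2π)) ∫_0^{2π} |f|^2 = Σ |c_n|^2.
Compute the left side: (1/(2π)) [∫_0^π 10^2 dx + ∫_π^{2π} (-7)^2 dx] = (1/(2π)) · (100π + 49π) = (100 + 49)/2 = 149/2.
So Σ_{n ∈ Z} |c_n|^2 = 149/2.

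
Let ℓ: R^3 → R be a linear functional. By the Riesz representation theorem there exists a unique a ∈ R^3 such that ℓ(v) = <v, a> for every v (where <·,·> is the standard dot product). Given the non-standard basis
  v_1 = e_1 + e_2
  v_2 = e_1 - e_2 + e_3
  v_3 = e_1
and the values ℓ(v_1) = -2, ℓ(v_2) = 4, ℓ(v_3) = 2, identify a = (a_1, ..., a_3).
a = (2, -4, -2)

Write a = (a_1, ..., a_3) in the standard basis. For each basis vector v_i, ℓ(v_i) = <v_i, a> is a linear equation in the a_j's. Collect the n equations into a matrix system V a = ℓ, where row i of V is v_i (expressed in the standard basis). Since V is invertible (lower-triangular with 1s on the diagonal, up to permutation), solve by back-substitution:
  V =
[[1, 1, 0],
 [1, -1, 1],
 [1, 0, 0]]
  V a = (-2, 4, 2)
Solving gives a = (2, -4, -2).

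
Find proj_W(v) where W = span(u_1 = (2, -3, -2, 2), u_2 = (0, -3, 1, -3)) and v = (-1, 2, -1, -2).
proj_W(v) = (-189/199, 300/199, 367/398, -345/398)

Set up U = [u_1 | ... | u_2] ∈ R^(4×2). The projector onto W = col(U) is P = U (U^T U)^(-1) U^T.
Compute U^T U =
  [21, 1]
  [1, 19],
and U^T v = (-10, -1).
Solve U^T U · c = U^T v for the coefficients: c = (-189/398, -11/398). The projection is proj_W(v) = U c.
Check: (v - proj_W(v)) · u_1 = 0  (should be 0).
Check: (v - proj_W(v)) · u_2 = 0  (should be 0).
Result: proj_W(v) = (-189/199, 300/199, 367/398, -345/398).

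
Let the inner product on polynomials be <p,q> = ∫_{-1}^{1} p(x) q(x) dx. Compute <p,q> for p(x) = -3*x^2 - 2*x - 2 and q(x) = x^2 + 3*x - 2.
<p,q> = 82/15

Expand the product: p(x)·q(x) = -3*x^4 - 11*x^3 - 2*x^2 - 2*x + 4.
∫_{-1}^{1} of each monomial x^k gives [2/(k+1) if k even, 0 if k odd]. Integrating term-by-term (or equivalently evaluating the antiderivative F(x) = -3*x^5/5 - 11*x^4/4 - 2*x^3/3 - x^2 + 4*x at the endpoints):
  F(1) − F(−1) = -61/60 − (-389/60) = 82/15.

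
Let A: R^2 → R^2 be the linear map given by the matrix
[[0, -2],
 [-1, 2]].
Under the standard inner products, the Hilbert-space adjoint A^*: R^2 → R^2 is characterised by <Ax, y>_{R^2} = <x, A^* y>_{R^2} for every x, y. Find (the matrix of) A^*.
A^* = A^T =
[[0, -1],
 [-2, 2]]

For real matrices with standard dot products, the defining identity <Ax, y> = <x, A^* y> gives (Ax)^T y = x^T (A^*) y, i.e. x^T A^T y = x^T (A^*) y. Since this holds for all x, y, we must have A^* = A^T. Therefore
A^* =
[[0, -1],
 [-2, 2]].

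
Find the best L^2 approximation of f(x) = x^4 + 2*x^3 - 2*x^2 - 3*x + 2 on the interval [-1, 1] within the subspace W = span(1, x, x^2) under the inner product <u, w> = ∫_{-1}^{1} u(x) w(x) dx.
g(x) = -8*x^2/7 - 9*x/5 + 67/35

The best approximation g ∈ W is the orthogonal projection of f onto W. Writing g = a_0 + a_1 x + a_2 x^2, the coefficients solve the normal equations G · a = b where
  G_{ij} = <φ_i, φ_j> and b_i = <f, φ_i>, with φ_0 = 1, φ_1 = x, φ_2 = x^2.
G =
  [2, 0, 2/3]
  [0, 2/3, 0]
  [2/3, 0, 2/5],
b = (46/15, -6/5, 86/105).
Solving gives a_0 = 67/35, a_1 = -9/5, a_2 = -8/7, so
  g(x) = -8*x^2/7 - 9*x/5 + 67/35.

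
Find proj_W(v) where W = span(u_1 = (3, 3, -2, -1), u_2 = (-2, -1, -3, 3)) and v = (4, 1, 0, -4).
proj_W(v) = (1671/493, 1302/493, 485/493, -1418/493)

Set up U = [u_1 | ... | u_2] ∈ R^(4×2). The projector onto W = col(U) is P = U (U^T U)^(-1) U^T.
Compute U^T U =
  [23, -6]
  [-6, 23],
and U^T v = (19, -21).
Solve U^T U · c = U^T v for the coefficients: c = (311/493, -369/493). The projection is proj_W(v) = U c.
Check: (v - proj_W(v)) · u_1 = 0  (should be 0).
Check: (v - proj_W(v)) · u_2 = 0  (should be 0).
Result: proj_W(v) = (1671/493, 1302/493, 485/493, -1418/493).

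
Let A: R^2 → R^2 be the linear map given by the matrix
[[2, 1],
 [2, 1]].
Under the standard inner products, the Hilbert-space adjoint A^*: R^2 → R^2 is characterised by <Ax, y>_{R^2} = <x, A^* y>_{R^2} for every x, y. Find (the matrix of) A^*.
A^* = A^T =
[[2, 2],
 [1, 1]]

For real matrices with standard dot products, the defining identity <Ax, y> = <x, A^* y> gives (Ax)^T y = x^T (A^*) y, i.e. x^T A^T y = x^T (A^*) y. Since this holds for all x, y, we must have A^* = A^T. Therefore
A^* =
[[2, 2],
 [1, 1]].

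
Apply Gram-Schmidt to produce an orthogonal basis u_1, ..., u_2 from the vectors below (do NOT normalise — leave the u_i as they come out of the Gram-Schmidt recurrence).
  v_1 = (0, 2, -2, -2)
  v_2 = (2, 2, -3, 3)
Orthogonal basis:
  u_1 = (0, 2, -2, -2)
  u_2 = (2, 4/3, -7/3, 11/3)

Apply the Gram-Schmidt recurrence
  u_1 = v_1
  u_i = v_i − Σ_{j<i} ((v_i · u_j) / (u_j · u_j)) · u_j.

Step by step this gives:
  u_1 = (0, 2, -2, -2)
  u_2 = (2, 4/3, -7/3, 11/3)

Orthogonality check:
  u_2 · u_1 = 0 (should be 0)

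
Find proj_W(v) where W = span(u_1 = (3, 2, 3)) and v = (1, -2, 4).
proj_W(v) = (3/2, 1, 3/2)

Set up U = [u_1 | ... | u_1] ∈ R^(3×1). The projector onto W = col(U) is P = U (U^T U)^(-1) U^T.
Compute U^T U =
  [22],
and U^T v = (11).
Solve U^T U · c = U^T v for the coefficients: c = (1/2). The projection is proj_W(v) = U c.
Check: (v - proj_W(v)) · u_1 = 0  (should be 0).
Result: proj_W(v) = (3/2, 1, 3/2).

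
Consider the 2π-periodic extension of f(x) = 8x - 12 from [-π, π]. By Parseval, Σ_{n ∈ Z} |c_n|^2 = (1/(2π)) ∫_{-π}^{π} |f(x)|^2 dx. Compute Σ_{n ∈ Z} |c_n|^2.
Σ |c_n|^2 = 64π^2/3 + 144

Expand and integrate term by term over [-π, π]:
  ∫ (8x)^2 dx = 64·(2π^3/3); ∫ 2·8·(-12)·x dx = 0 (odd integrand); ∫ (-12)^2 dx = 144·2π.
So (1/(2π)) ∫_{-π}^{π} (8x - 12)^2 dx = 64π^2/3 + 144 = 64π^2/3 + 144.
Parseval ⇒ Σ |c_n|^2 = 64π^2/3 + 144.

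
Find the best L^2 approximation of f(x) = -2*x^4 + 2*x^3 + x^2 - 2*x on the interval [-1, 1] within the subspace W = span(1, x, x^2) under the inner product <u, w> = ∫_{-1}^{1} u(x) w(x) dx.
g(x) = -5*x^2/7 - 4*x/5 + 6/35

The best approximation g ∈ W is the orthogonal projection of f onto W. Writing g = a_0 + a_1 x + a_2 x^2, the coefficients solve the normal equations G · a = b where
  G_{ij} = <φ_i, φ_j> and b_i = <f, φ_i>, with φ_0 = 1, φ_1 = x, φ_2 = x^2.
G =
  [2, 0, 2/3]
  [0, 2/3, 0]
  [2/3, 0, 2/5],
b = (-2/15, -8/15, -6/35).
Solving gives a_0 = 6/35, a_1 = -4/5, a_2 = -5/7, so
  g(x) = -5*x^2/7 - 4*x/5 + 6/35.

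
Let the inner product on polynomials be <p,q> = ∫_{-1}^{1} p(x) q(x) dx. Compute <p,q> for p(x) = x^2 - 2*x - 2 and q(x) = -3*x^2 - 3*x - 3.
<p,q> = 84/5

Expand the product: p(x)·q(x) = -3*x^4 + 3*x^3 + 9*x^2 + 12*x + 6.
∫_{-1}^{1} of each monomial x^k gives [2/(k+1) if k even, 0 if k odd]. Integrating term-by-term (or equivalently evaluating the antiderivative F(x) = -3*x^5/5 + 3*x^4/4 + 3*x^3 + 6*x^2 + 6*x at the endpoints):
  F(1) − F(−1) = 303/20 − (-33/20) = 84/5.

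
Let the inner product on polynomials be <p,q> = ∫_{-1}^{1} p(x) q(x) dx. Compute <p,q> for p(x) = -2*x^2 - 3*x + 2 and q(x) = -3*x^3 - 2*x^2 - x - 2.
<p,q> = -4/5

Expand the product: p(x)·q(x) = 6*x^5 + 13*x^4 + 2*x^3 + 3*x^2 + 4*x - 4.
∫_{-1}^{1} of each monomial x^k gives [2/(k+1) if k even, 0 if k odd]. Integrating term-by-term (or equivalently evaluating the antiderivative F(x) = x^6 + 13*x^5/5 + x^4/2 + x^3 + 2*x^2 - 4*x at the endpoints):
  F(1) − F(−1) = 31/10 − (39/10) = -4/5.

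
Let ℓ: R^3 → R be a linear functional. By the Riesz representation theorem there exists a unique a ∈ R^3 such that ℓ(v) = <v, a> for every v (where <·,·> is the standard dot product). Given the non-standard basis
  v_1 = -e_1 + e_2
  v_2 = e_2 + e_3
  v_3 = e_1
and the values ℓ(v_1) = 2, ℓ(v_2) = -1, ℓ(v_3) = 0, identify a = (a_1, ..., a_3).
a = (0, 2, -3)

Write a = (a_1, ..., a_3) in the standard basis. For each basis vector v_i, ℓ(v_i) = <v_i, a> is a linear equation in the a_j's. Collect the n equations into a matrix system V a = ℓ, where row i of V is v_i (expressed in the standard basis). Since V is invertible (lower-triangular with 1s on the diagonal, up to permutation), solve by back-substitution:
  V =
[[-1, 1, 0],
 [0, 1, 1],
 [1, 0, 0]]
  V a = (2, -1, 0)
Solving gives a = (0, 2, -3).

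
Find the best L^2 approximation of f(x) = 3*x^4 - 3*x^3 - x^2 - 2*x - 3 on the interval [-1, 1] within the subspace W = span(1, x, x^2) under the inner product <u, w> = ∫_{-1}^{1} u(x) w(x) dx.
g(x) = 11*x^2/7 - 19*x/5 - 114/35

The best approximation g ∈ W is the orthogonal projection of f onto W. Writing g = a_0 + a_1 x + a_2 x^2, the coefficients solve the normal equations G · a = b where
  G_{ij} = <φ_i, φ_j> and b_i = <f, φ_i>, with φ_0 = 1, φ_1 = x, φ_2 = x^2.
G =
  [2, 0, 2/3]
  [0, 2/3, 0]
  [2/3, 0, 2/5],
b = (-82/15, -38/15, -54/35).
Solving gives a_0 = -114/35, a_1 = -19/5, a_2 = 11/7, so
  g(x) = 11*x^2/7 - 19*x/5 - 114/35.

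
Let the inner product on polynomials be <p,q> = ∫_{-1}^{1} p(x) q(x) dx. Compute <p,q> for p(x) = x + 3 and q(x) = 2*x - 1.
<p,q> = -14/3

Expand the product: p(x)·q(x) = 2*x^2 + 5*x - 3.
∫_{-1}^{1} of each monomial x^k gives [2/(k+1) if k even, 0 if k odd]. Integrating term-by-term (or equivalently evaluating the antiderivative F(x) = 2*x^3/3 + 5*x^2/2 - 3*x at the endpoints):
  F(1) − F(−1) = 1/6 − (29/6) = -14/3.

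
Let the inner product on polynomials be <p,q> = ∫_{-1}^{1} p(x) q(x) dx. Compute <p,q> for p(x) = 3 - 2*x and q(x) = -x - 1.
<p,q> = -14/3

Expand the product: p(x)·q(x) = 2*x^2 - x - 3.
∫_{-1}^{1} of each monomial x^k gives [2/(k+1) if k even, 0 if k odd]. Integrating term-by-term (or equivalently evaluating the antiderivative F(x) = 2*x^3/3 - x^2/2 - 3*x at the endpoints):
  F(1) − F(−1) = -17/6 − (11/6) = -14/3.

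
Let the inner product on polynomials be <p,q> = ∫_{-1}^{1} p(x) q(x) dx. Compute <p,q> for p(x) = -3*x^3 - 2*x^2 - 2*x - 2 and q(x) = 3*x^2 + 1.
<p,q> = -176/15

Expand the product: p(x)·q(x) = -9*x^5 - 6*x^4 - 9*x^3 - 8*x^2 - 2*x - 2.
∫_{-1}^{1} of each monomial x^k gives [2/(k+1) if k even, 0 if k odd]. Integrating term-by-term (or equivalently evaluating the antiderivative F(x) = -3*x^6/2 - 6*x^5/5 - 9*x^4/4 - 8*x^3/3 - x^2 - 2*x at the endpoints):
  F(1) − F(−1) = -637/60 − (67/60) = -176/15.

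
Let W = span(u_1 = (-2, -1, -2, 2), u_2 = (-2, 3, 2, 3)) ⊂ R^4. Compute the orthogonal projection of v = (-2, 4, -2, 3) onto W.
proj_W(v) = (-880/329, 76/47, 92/329, 1123/329)

Set up U = [u_1 | ... | u_2] ∈ R^(4×2). The projector onto W = col(U) is P = U (U^T U)^(-1) U^T.
Compute U^T U =
  [13, 3]
  [3, 26],
and U^T v = (10, 21).
Solve U^T U · c = U^T v for the coefficients: c = (197/329, 243/329). The projection is proj_W(v) = U c.
Check: (v - proj_W(v)) · u_1 = 0  (should be 0).
Check: (v - proj_W(v)) · u_2 = 0  (should be 0).
Result: proj_W(v) = (-880/329, 76/47, 92/329, 1123/329).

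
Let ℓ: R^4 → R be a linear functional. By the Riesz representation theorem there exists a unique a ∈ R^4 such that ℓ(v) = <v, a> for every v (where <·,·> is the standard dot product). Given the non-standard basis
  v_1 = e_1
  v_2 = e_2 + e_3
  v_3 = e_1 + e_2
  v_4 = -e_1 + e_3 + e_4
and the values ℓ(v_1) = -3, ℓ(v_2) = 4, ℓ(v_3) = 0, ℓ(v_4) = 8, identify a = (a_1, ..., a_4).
a = (-3, 3, 1, 4)

Write a = (a_1, ..., a_4) in the standard basis. For each basis vector v_i, ℓ(v_i) = <v_i, a> is a linear equation in the a_j's. Collect the n equations into a matrix system V a = ℓ, where row i of V is v_i (expressed in the standard basis). Since V is invertible (lower-triangular with 1s on the diagonal, up to permutation), solve by back-substitution:
  V =
[[1, 0, 0, 0],
 [0, 1, 1, 0],
 [1, 1, 0, 0],
 [-1, 0, 1, 1]]
  V a = (-3, 4, 0, 8)
Solving gives a = (-3, 3, 1, 4).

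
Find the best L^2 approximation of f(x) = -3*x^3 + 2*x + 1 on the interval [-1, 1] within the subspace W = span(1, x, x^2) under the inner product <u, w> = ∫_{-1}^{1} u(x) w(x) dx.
g(x) = x/5 + 1

The best approximation g ∈ W is the orthogonal projection of f onto W. Writing g = a_0 + a_1 x + a_2 x^2, the coefficients solve the normal equations G · a = b where
  G_{ij} = <φ_i, φ_j> and b_i = <f, φ_i>, with φ_0 = 1, φ_1 = x, φ_2 = x^2.
G =
  [2, 0, 2/3]
  [0, 2/3, 0]
  [2/3, 0, 2/5],
b = (2, 2/15, 2/3).
Solving gives a_0 = 1, a_1 = 1/5, a_2 = 0, so
  g(x) = x/5 + 1.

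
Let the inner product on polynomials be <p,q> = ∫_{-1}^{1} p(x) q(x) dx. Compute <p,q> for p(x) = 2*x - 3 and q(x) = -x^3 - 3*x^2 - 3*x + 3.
<p,q> = -84/5

Expand the product: p(x)·q(x) = -2*x^4 - 3*x^3 + 3*x^2 + 15*x - 9.
∫_{-1}^{1} of each monomial x^k gives [2/(k+1) if k even, 0 if k odd]. Integrating term-by-term (or equivalently evaluating the antiderivative F(x) = -2*x^5/5 - 3*x^4/4 + x^3 + 15*x^2/2 - 9*x at the endpoints):
  F(1) − F(−1) = -33/20 − (303/20) = -84/5.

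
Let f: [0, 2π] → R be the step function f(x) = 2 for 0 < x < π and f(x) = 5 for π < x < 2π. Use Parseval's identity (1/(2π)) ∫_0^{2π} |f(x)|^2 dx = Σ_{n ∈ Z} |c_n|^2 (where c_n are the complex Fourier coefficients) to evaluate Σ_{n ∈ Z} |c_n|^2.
Σ |c_n|^2 = 29/2

Parseval equates the L^2 energy of f (normalised by 1/(2π)) with the ℓ^2 sum of its Fourier coefficients: (1/(2π)) ∫_0^{2π} |f|^2 = Σ |c_n|^2.
Compute the left side: (1/(2π)) [∫_0^π 2^2 dx + ∫_π^{2π} 5^2 dx] = (1/(2π)) · (4π + 25π) = (4 + 25)/2 = 29/2.
So Σ_{n ∈ Z} |c_n|^2 = 29/2.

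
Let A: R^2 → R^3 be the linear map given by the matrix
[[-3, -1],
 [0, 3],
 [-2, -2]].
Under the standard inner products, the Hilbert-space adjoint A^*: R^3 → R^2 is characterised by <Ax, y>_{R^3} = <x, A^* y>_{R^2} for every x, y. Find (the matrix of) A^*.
A^* = A^T =
[[-3, 0, -2],
 [-1, 3, -2]]

For real matrices with standard dot products, the defining identity <Ax, y> = <x, A^* y> gives (Ax)^T y = x^T (A^*) y, i.e. x^T A^T y = x^T (A^*) y. Since this holds for all x, y, we must have A^* = A^T. Therefore
A^* =
[[-3, 0, -2],
 [-1, 3, -2]].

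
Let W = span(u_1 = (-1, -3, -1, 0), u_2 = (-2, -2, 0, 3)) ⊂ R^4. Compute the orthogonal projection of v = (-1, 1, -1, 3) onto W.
proj_W(v) = (-125/123, 53/123, 89/123, 107/41)

Set up U = [u_1 | ... | u_2] ∈ R^(4×2). The projector onto W = col(U) is P = U (U^T U)^(-1) U^T.
Compute U^T U =
  [11, 8]
  [8, 17],
and U^T v = (-1, 9).
Solve U^T U · c = U^T v for the coefficients: c = (-89/123, 107/123). The projection is proj_W(v) = U c.
Check: (v - proj_W(v)) · u_1 = 0  (should be 0).
Check: (v - proj_W(v)) · u_2 = 0  (should be 0).
Result: proj_W(v) = (-125/123, 53/123, 89/123, 107/41).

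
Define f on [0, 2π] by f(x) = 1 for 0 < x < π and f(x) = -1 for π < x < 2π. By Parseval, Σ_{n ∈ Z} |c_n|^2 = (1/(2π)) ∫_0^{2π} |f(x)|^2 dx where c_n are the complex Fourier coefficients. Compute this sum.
Σ |c_n|^2 = 1

Parseval equates the L^2 energy of f (normalised by 1/(2π)) with the ℓ^2 sum of its Fourier coefficients: (1/(2π)) ∫_0^{2π} |f|^2 = Σ |c_n|^2.
Compute the left side: (1/(2π)) [∫_0^π 1^2 dx + ∫_π^{2π} (-1)^2 dx] = (1/(2π)) · (1π + 1π) = (1 + 1)/2 = 1.
So Σ_{n ∈ Z} |c_n|^2 = 1.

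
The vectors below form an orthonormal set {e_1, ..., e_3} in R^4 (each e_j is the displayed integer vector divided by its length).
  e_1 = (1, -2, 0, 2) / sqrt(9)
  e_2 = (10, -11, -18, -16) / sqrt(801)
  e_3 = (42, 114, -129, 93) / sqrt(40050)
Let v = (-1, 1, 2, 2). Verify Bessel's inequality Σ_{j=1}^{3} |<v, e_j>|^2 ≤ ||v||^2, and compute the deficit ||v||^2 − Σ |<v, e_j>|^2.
Σ |<v, e_j>|^2 = 10; ||v||^2 = 10; deficit = 0

Write each e_j = u_j / sqrt(<u_j, u_j>) where u_j is the displayed integer vector. Then <v, e_j> = <v, u_j> / sqrt(<u_j, u_j>), so |<v, e_j>|^2 = <v, u_j>^2 / <u_j, u_j>.
Coefficients: <v, e_1> = 1/sqrt(9), <v, e_2> = -89/sqrt(801), <v, e_3> = 0/sqrt(40050).
Square and sum: Σ |<v, e_j>|^2 = 10.
Compute ||v||^2 = v·v = 10.
Deficit = 10 − 10 = 0 ≥ 0, confirming Bessel's inequality. (The deficit equals ||v − Σ <v,e_j> e_j||^2, the squared distance from v to span{e_j}.)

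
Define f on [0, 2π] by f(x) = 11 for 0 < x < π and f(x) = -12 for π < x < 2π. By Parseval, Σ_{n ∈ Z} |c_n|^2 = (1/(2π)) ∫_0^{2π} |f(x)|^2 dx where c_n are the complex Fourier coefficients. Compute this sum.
Σ |c_n|^2 = 265/2

Parseval equates the L^2 energy of f (normalised by 1/(2π)) with the ℓ^2 sum of its Fourier coefficients: (1/(2π)) ∫_0^{2π} |f|^2 = Σ |c_n|^2.
Compute the left side: (1/(2π)) [∫_0^π 11^2 dx + ∫_π^{2π} (-12)^2 dx] = (1/(2π)) · (121π + 144π) = (121 + 144)/2 = 265/2.
So Σ_{n ∈ Z} |c_n|^2 = 265/2.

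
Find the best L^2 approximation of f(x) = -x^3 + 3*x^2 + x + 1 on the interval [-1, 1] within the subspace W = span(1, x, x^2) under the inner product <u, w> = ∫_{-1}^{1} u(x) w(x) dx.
g(x) = 3*x^2 + 2*x/5 + 1

The best approximation g ∈ W is the orthogonal projection of f onto W. Writing g = a_0 + a_1 x + a_2 x^2, the coefficients solve the normal equations G · a = b where
  G_{ij} = <φ_i, φ_j> and b_i = <f, φ_i>, with φ_0 = 1, φ_1 = x, φ_2 = x^2.
G =
  [2, 0, 2/3]
  [0, 2/3, 0]
  [2/3, 0, 2/5],
b = (4, 4/15, 28/15).
Solving gives a_0 = 1, a_1 = 2/5, a_2 = 3, so
  g(x) = 3*x^2 + 2*x/5 + 1.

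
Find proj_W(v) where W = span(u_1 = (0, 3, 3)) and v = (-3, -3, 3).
proj_W(v) = (0, 0, 0)

Set up U = [u_1 | ... | u_1] ∈ R^(3×1). The projector onto W = col(U) is P = U (U^T U)^(-1) U^T.
Compute U^T U =
  [18],
and U^T v = (0).
Solve U^T U · c = U^T v for the coefficients: c = (0). The projection is proj_W(v) = U c.
Check: (v - proj_W(v)) · u_1 = 0  (should be 0).
Result: proj_W(v) = (0, 0, 0).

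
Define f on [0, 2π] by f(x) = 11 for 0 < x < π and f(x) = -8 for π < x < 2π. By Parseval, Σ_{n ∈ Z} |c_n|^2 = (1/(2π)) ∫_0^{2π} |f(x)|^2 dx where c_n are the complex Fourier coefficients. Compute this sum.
Σ |c_n|^2 = 185/2

Parseval equates the L^2 energy of f (normalised by 1/(2π)) with the ℓ^2 sum of its Fourier coefficients: (1/(2π)) ∫_0^{2π} |f|^2 = Σ |c_n|^2.
Compute the left side: (1/(2π)) [∫_0^π 11^2 dx + ∫_π^{2π} (-8)^2 dx] = (1/(2π)) · (121π + 64π) = (121 + 64)/2 = 185/2.
So Σ_{n ∈ Z} |c_n|^2 = 185/2.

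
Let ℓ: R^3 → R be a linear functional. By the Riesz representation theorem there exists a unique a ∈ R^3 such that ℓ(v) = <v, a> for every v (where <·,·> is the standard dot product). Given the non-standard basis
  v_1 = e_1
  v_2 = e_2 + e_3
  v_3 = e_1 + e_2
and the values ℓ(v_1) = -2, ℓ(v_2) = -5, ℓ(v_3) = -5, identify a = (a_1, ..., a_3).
a = (-2, -3, -2)

Write a = (a_1, ..., a_3) in the standard basis. For each basis vector v_i, ℓ(v_i) = <v_i, a> is a linear equation in the a_j's. Collect the n equations into a matrix system V a = ℓ, where row i of V is v_i (expressed in the standard basis). Since V is invertible (lower-triangular with 1s on the diagonal, up to permutation), solve by back-substitution:
  V =
[[1, 0, 0],
 [0, 1, 1],
 [1, 1, 0]]
  V a = (-2, -5, -5)
Solving gives a = (-2, -3, -2).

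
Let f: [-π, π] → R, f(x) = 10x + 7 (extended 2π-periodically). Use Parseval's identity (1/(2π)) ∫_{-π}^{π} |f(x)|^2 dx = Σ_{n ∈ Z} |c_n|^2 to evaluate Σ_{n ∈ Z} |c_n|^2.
Σ |c_n|^2 = 100π^2/3 + 49

Expand and integrate term by term over [-π, π]:
  ∫ (10x)^2 dx = 100·(2π^3/3); ∫ 2·10·(7)·x dx = 0 (odd integrand); ∫ 7^2 dx = 49·2π.
So (1/(2π)) ∫_{-π}^{π} (10x + 7)^2 dx = 100π^2/3 + 49 = 100π^2/3 + 49.
Parseval ⇒ Σ |c_n|^2 = 100π^2/3 + 49.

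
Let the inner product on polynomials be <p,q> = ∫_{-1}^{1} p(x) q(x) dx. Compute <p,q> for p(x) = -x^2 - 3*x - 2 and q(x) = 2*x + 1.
<p,q> = -26/3

Expand the product: p(x)·q(x) = -2*x^3 - 7*x^2 - 7*x - 2.
∫_{-1}^{1} of each monomial x^k gives [2/(k+1) if k even, 0 if k odd]. Integrating term-by-term (or equivalently evaluating the antiderivative F(x) = -x^4/2 - 7*x^3/3 - 7*x^2/2 - 2*x at the endpoints):
  F(1) − F(−1) = -25/3 − (1/3) = -26/3.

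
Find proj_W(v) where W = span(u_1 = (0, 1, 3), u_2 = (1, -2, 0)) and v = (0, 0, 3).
proj_W(v) = (9/23, 9/46, 135/46)

Set up U = [u_1 | ... | u_2] ∈ R^(3×2). The projector onto W = col(U) is P = U (U^T U)^(-1) U^T.
Compute U^T U =
  [10, -2]
  [-2, 5],
and U^T v = (9, 0).
Solve U^T U · c = U^T v for the coefficients: c = (45/46, 9/23). The projection is proj_W(v) = U c.
Check: (v - proj_W(v)) · u_1 = 0  (should be 0).
Check: (v - proj_W(v)) · u_2 = 0  (should be 0).
Result: proj_W(v) = (9/23, 9/46, 135/46).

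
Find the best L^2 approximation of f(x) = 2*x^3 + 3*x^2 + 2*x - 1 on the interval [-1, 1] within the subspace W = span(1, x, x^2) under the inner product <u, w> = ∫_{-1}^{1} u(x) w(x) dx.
g(x) = 3*x^2 + 16*x/5 - 1

The best approximation g ∈ W is the orthogonal projection of f onto W. Writing g = a_0 + a_1 x + a_2 x^2, the coefficients solve the normal equations G · a = b where
  G_{ij} = <φ_i, φ_j> and b_i = <f, φ_i>, with φ_0 = 1, φ_1 = x, φ_2 = x^2.
G =
  [2, 0, 2/3]
  [0, 2/3, 0]
  [2/3, 0, 2/5],
b = (0, 32/15, 8/15).
Solving gives a_0 = -1, a_1 = 16/5, a_2 = 3, so
  g(x) = 3*x^2 + 16*x/5 - 1.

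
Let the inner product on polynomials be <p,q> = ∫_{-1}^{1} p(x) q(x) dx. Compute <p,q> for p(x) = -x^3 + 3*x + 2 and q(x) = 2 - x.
<p,q> = 32/5

Expand the product: p(x)·q(x) = x^4 - 2*x^3 - 3*x^2 + 4*x + 4.
∫_{-1}^{1} of each monomial x^k gives [2/(k+1) if k even, 0 if k odd]. Integrating term-by-term (or equivalently evaluating the antiderivative F(x) = x^5/5 - x^4/2 - x^3 + 2*x^2 + 4*x at the endpoints):
  F(1) − F(−1) = 47/10 − (-17/10) = 32/5.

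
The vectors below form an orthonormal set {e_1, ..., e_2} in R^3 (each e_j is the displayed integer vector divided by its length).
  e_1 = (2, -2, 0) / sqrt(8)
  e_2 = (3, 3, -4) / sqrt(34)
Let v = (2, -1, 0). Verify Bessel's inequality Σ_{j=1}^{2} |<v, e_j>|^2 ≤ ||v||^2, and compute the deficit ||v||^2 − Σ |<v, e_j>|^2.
Σ |<v, e_j>|^2 = 81/17; ||v||^2 = 5; deficit = 4/17

Write each e_j = u_j / sqrt(<u_j, u_j>) where u_j is the displayed integer vector. Then <v, e_j> = <v, u_j> / sqrt(<u_j, u_j>), so |<v, e_j>|^2 = <v, u_j>^2 / <u_j, u_j>.
Coefficients: <v, e_1> = 6/sqrt(8), <v, e_2> = 3/sqrt(34).
Square and sum: Σ |<v, e_j>|^2 = 81/17.
Compute ||v||^2 = v·v = 5.
Deficit = 5 − 81/17 = 4/17 ≥ 0, confirming Bessel's inequality. (The deficit equals ||v − Σ <v,e_j> e_j||^2, the squared distance from v to span{e_j}.)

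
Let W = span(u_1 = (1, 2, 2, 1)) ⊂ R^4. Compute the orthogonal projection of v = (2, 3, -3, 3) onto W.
proj_W(v) = (1/2, 1, 1, 1/2)

Set up U = [u_1 | ... | u_1] ∈ R^(4×1). The projector onto W = col(U) is P = U (U^T U)^(-1) U^T.
Compute U^T U =
  [10],
and U^T v = (5).
Solve U^T U · c = U^T v for the coefficients: c = (1/2). The projection is proj_W(v) = U c.
Check: (v - proj_W(v)) · u_1 = 0  (should be 0).
Result: proj_W(v) = (1/2, 1, 1, 1/2).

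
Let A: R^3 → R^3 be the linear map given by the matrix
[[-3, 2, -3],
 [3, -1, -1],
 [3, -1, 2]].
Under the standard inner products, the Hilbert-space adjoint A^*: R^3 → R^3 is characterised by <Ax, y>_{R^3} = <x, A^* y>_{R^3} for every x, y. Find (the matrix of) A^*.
A^* = A^T =
[[-3, 3, 3],
 [2, -1, -1],
 [-3, -1, 2]]

For real matrices with standard dot products, the defining identity <Ax, y> = <x, A^* y> gives (Ax)^T y = x^T (A^*) y, i.e. x^T A^T y = x^T (A^*) y. Since this holds for all x, y, we must have A^* = A^T. Therefore
A^* =
[[-3, 3, 3],
 [2, -1, -1],
 [-3, -1, 2]].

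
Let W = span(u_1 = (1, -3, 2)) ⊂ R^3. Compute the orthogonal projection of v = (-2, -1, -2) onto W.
proj_W(v) = (-3/14, 9/14, -3/7)

Set up U = [u_1 | ... | u_1] ∈ R^(3×1). The projector onto W = col(U) is P = U (U^T U)^(-1) U^T.
Compute U^T U =
  [14],
and U^T v = (-3).
Solve U^T U · c = U^T v for the coefficients: c = (-3/14). The projection is proj_W(v) = U c.
Check: (v - proj_W(v)) · u_1 = 0  (should be 0).
Result: proj_W(v) = (-3/14, 9/14, -3/7).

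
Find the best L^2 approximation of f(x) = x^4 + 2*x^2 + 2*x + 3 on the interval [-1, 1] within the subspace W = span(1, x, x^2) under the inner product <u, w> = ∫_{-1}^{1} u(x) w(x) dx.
g(x) = 20*x^2/7 + 2*x + 102/35

The best approximation g ∈ W is the orthogonal projection of f onto W. Writing g = a_0 + a_1 x + a_2 x^2, the coefficients solve the normal equations G · a = b where
  G_{ij} = <φ_i, φ_j> and b_i = <f, φ_i>, with φ_0 = 1, φ_1 = x, φ_2 = x^2.
G =
  [2, 0, 2/3]
  [0, 2/3, 0]
  [2/3, 0, 2/5],
b = (116/15, 4/3, 108/35).
Solving gives a_0 = 102/35, a_1 = 2, a_2 = 20/7, so
  g(x) = 20*x^2/7 + 2*x + 102/35.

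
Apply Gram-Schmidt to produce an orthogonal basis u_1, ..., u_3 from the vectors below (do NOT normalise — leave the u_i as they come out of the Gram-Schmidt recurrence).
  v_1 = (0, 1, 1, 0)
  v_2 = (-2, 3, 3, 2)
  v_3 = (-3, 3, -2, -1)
Orthogonal basis:
  u_1 = (0, 1, 1, 0)
  u_2 = (-2, 0, 0, 2)
  u_3 = (-2, 5/2, -5/2, -2)

Apply the Gram-Schmidt recurrence
  u_1 = v_1
  u_i = v_i − Σ_{j<i} ((v_i · u_j) / (u_j · u_j)) · u_j.

Step by step this gives:
  u_1 = (0, 1, 1, 0)
  u_2 = (-2, 0, 0, 2)
  u_3 = (-2, 5/2, -5/2, -2)

Orthogonality check:
  u_2 · u_1 = 0 (should be 0)
  u_3 · u_1 = 0 (should be 0)
  u_3 · u_2 = 0 (should be 0)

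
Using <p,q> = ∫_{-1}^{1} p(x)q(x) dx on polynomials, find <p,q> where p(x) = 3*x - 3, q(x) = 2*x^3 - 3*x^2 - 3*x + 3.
<p,q> = -78/5

Expand the product: p(x)·q(x) = 6*x^4 - 15*x^3 + 18*x - 9.
∫_{-1}^{1} of each monomial x^k gives [2/(k+1) if k even, 0 if k odd]. Integrating term-by-term (or equivalently evaluating the antiderivative F(x) = 6*x^5/5 - 15*x^4/4 + 9*x^2 - 9*x at the endpoints):
  F(1) − F(−1) = -51/20 − (261/20) = -78/5.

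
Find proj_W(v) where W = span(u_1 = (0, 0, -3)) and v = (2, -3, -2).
proj_W(v) = (0, 0, -2)

Set up U = [u_1 | ... | u_1] ∈ R^(3×1). The projector onto W = col(U) is P = U (U^T U)^(-1) U^T.
Compute U^T U =
  [9],
and U^T v = (6).
Solve U^T U · c = U^T v for the coefficients: c = (2/3). The projection is proj_W(v) = U c.
Check: (v - proj_W(v)) · u_1 = 0  (should be 0).
Result: proj_W(v) = (0, 0, -2).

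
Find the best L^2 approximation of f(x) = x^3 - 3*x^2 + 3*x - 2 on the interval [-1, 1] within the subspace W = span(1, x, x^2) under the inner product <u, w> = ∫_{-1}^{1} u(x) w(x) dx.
g(x) = -3*x^2 + 18*x/5 - 2

The best approximation g ∈ W is the orthogonal projection of f onto W. Writing g = a_0 + a_1 x + a_2 x^2, the coefficients solve the normal equations G · a = b where
  G_{ij} = <φ_i, φ_j> and b_i = <f, φ_i>, with φ_0 = 1, φ_1 = x, φ_2 = x^2.
G =
  [2, 0, 2/3]
  [0, 2/3, 0]
  [2/3, 0, 2/5],
b = (-6, 12/5, -38/15).
Solving gives a_0 = -2, a_1 = 18/5, a_2 = -3, so
  g(x) = -3*x^2 + 18*x/5 - 2.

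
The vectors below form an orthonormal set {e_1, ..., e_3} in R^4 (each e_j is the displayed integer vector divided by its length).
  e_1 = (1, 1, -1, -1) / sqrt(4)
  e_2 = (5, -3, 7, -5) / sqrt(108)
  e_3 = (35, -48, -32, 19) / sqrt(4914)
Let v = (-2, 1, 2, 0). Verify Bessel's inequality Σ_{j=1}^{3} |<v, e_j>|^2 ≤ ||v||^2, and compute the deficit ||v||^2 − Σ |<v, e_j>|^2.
Σ |<v, e_j>|^2 = 9; ||v||^2 = 9; deficit = 0

Write each e_j = u_j / sqrt(<u_j, u_j>) where u_j is the displayed integer vector. Then <v, e_j> = <v, u_j> / sqrt(<u_j, u_j>), so |<v, e_j>|^2 = <v, u_j>^2 / <u_j, u_j>.
Coefficients: <v, e_1> = -3/sqrt(4), <v, e_2> = 1/sqrt(108), <v, e_3> = -182/sqrt(4914).
Square and sum: Σ |<v, e_j>|^2 = 9.
Compute ||v||^2 = v·v = 9.
Deficit = 9 − 9 = 0 ≥ 0, confirming Bessel's inequality. (The deficit equals ||v − Σ <v,e_j> e_j||^2, the squared distance from v to span{e_j}.)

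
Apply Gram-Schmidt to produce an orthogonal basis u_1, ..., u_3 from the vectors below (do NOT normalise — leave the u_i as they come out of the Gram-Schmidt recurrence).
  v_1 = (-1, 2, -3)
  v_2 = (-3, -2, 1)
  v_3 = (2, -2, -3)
Orthogonal basis:
  u_1 = (-1, 2, -3)
  u_2 = (-23/7, -10/7, 1/7)
  u_3 = (52/45, -26/9, -104/45)

Apply the Gram-Schmidt recurrence
  u_1 = v_1
  u_i = v_i − Σ_{j<i} ((v_i · u_j) / (u_j · u_j)) · u_j.

Step by step this gives:
  u_1 = (-1, 2, -3)
  u_2 = (-23/7, -10/7, 1/7)
  u_3 = (52/45, -26/9, -104/45)

Orthogonality check:
  u_2 · u_1 = 0 (should be 0)
  u_3 · u_1 = 0 (should be 0)
  u_3 · u_2 = 0 (should be 0)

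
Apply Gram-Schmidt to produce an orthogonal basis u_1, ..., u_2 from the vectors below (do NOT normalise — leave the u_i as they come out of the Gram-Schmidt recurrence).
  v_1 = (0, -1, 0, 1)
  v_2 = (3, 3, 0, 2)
Orthogonal basis:
  u_1 = (0, -1, 0, 1)
  u_2 = (3, 5/2, 0, 5/2)

Apply the Gram-Schmidt recurrence
  u_1 = v_1
  u_i = v_i − Σ_{j<i} ((v_i · u_j) / (u_j · u_j)) · u_j.

Step by step this gives:
  u_1 = (0, -1, 0, 1)
  u_2 = (3, 5/2, 0, 5/2)

Orthogonality check:
  u_2 · u_1 = 0 (should be 0)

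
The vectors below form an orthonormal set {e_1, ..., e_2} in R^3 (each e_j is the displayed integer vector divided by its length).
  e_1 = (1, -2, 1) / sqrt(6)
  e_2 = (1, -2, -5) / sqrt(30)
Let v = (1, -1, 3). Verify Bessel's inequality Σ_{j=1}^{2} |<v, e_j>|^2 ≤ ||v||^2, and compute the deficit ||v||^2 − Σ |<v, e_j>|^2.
Σ |<v, e_j>|^2 = 54/5; ||v||^2 = 11; deficit = 1/5

Write each e_j = u_j / sqrt(<u_j, u_j>) where u_j is the displayed integer vector. Then <v, e_j> = <v, u_j> / sqrt(<u_j, u_j>), so |<v, e_j>|^2 = <v, u_j>^2 / <u_j, u_j>.
Coefficients: <v, e_1> = 6/sqrt(6), <v, e_2> = -12/sqrt(30).
Square and sum: Σ |<v, e_j>|^2 = 54/5.
Compute ||v||^2 = v·v = 11.
Deficit = 11 − 54/5 = 1/5 ≥ 0, confirming Bessel's inequality. (The deficit equals ||v − Σ <v,e_j> e_j||^2, the squared distance from v to span{e_j}.)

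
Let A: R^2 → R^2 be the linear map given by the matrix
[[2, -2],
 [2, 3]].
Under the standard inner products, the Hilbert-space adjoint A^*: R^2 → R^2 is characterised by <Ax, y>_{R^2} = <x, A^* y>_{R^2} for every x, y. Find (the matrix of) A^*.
A^* = A^T =
[[2, 2],
 [-2, 3]]

For real matrices with standard dot products, the defining identity <Ax, y> = <x, A^* y> gives (Ax)^T y = x^T (A^*) y, i.e. x^T A^T y = x^T (A^*) y. Since this holds for all x, y, we must have A^* = A^T. Therefore
A^* =
[[2, 2],
 [-2, 3]].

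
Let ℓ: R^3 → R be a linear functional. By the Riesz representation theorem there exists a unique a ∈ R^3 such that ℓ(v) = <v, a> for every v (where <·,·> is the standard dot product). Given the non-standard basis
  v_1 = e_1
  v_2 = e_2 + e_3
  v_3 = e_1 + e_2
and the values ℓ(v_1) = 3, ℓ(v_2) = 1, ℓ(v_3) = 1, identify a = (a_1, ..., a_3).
a = (3, -2, 3)

Write a = (a_1, ..., a_3) in the standard basis. For each basis vector v_i, ℓ(v_i) = <v_i, a> is a linear equation in the a_j's. Collect the n equations into a matrix system V a = ℓ, where row i of V is v_i (expressed in the standard basis). Since V is invertible (lower-triangular with 1s on the diagonal, up to permutation), solve by back-substitution:
  V =
[[1, 0, 0],
 [0, 1, 1],
 [1, 1, 0]]
  V a = (3, 1, 1)
Solving gives a = (3, -2, 3).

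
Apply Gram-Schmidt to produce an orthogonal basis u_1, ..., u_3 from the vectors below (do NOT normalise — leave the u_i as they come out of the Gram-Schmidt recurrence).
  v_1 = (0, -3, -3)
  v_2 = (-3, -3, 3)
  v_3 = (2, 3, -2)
Orthogonal basis:
  u_1 = (0, -3, -3)
  u_2 = (-3, -3, 3)
  u_3 = (-1/3, 1/6, -1/6)

Apply the Gram-Schmidt recurrence
  u_1 = v_1
  u_i = v_i − Σ_{j<i} ((v_i · u_j) / (u_j · u_j)) · u_j.

Step by step this gives:
  u_1 = (0, -3, -3)
  u_2 = (-3, -3, 3)
  u_3 = (-1/3, 1/6, -1/6)

Orthogonality check:
  u_2 · u_1 = 0 (should be 0)
  u_3 · u_1 = 0 (should be 0)
  u_3 · u_2 = 0 (should be 0)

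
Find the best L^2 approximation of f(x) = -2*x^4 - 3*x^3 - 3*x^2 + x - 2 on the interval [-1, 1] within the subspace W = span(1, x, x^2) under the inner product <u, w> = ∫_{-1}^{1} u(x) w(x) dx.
g(x) = -33*x^2/7 - 4*x/5 - 64/35

The best approximation g ∈ W is the orthogonal projection of f onto W. Writing g = a_0 + a_1 x + a_2 x^2, the coefficients solve the normal equations G · a = b where
  G_{ij} = <φ_i, φ_j> and b_i = <f, φ_i>, with φ_0 = 1, φ_1 = x, φ_2 = x^2.
G =
  [2, 0, 2/3]
  [0, 2/3, 0]
  [2/3, 0, 2/5],
b = (-34/5, -8/15, -326/105).
Solving gives a_0 = -64/35, a_1 = -4/5, a_2 = -33/7, so
  g(x) = -33*x^2/7 - 4*x/5 - 64/35.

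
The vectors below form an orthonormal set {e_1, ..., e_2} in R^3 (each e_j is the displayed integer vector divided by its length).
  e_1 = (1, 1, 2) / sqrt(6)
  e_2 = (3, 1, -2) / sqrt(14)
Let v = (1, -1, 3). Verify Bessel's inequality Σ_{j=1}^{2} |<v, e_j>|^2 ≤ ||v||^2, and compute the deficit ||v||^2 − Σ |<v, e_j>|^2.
Σ |<v, e_j>|^2 = 50/7; ||v||^2 = 11; deficit = 27/7

Write each e_j = u_j / sqrt(<u_j, u_j>) where u_j is the displayed integer vector. Then <v, e_j> = <v, u_j> / sqrt(<u_j, u_j>), so |<v, e_j>|^2 = <v, u_j>^2 / <u_j, u_j>.
Coefficients: <v, e_1> = 6/sqrt(6), <v, e_2> = -4/sqrt(14).
Square and sum: Σ |<v, e_j>|^2 = 50/7.
Compute ||v||^2 = v·v = 11.
Deficit = 11 − 50/7 = 27/7 ≥ 0, confirming Bessel's inequality. (The deficit equals ||v − Σ <v,e_j> e_j||^2, the squared distance from v to span{e_j}.)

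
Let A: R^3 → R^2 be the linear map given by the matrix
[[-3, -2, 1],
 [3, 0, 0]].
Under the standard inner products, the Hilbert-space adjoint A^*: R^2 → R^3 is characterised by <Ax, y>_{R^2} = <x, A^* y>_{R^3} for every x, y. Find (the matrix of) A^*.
A^* = A^T =
[[-3, 3],
 [-2, 0],
 [1, 0]]

For real matrices with standard dot products, the defining identity <Ax, y> = <x, A^* y> gives (Ax)^T y = x^T (A^*) y, i.e. x^T A^T y = x^T (A^*) y. Since this holds for all x, y, we must have A^* = A^T. Therefore
A^* =
[[-3, 3],
 [-2, 0],
 [1, 0]].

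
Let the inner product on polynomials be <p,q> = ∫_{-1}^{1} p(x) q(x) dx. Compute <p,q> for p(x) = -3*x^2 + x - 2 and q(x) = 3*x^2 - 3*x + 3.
<p,q> = -138/5

Expand the product: p(x)·q(x) = -9*x^4 + 12*x^3 - 18*x^2 + 9*x - 6.
∫_{-1}^{1} of each monomial x^k gives [2/(k+1) if k even, 0 if k odd]. Integrating term-by-term (or equivalently evaluating the antiderivative F(x) = -9*x^5/5 + 3*x^4 - 6*x^3 + 9*x^2/2 - 6*x at the endpoints):
  F(1) − F(−1) = -63/10 − (213/10) = -138/5.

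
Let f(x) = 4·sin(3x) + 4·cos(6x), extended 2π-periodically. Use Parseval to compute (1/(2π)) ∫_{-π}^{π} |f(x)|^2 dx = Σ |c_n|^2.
Σ |c_n|^2 = 16

Expand |f|^2 and use orthogonality of {sin(nx), cos(mx)} on [-π, π]:
  ∫_{-π}^{π} sin(nx)^2 dx = π, ∫ cos(mx)^2 dx = π, and cross terms integrate to 0.
So ∫_{-π}^{π} f(x)^2 dx = 4^2 · π + 4^2 · π = (16 + 16)π.
Divide by 2π: (16 + 16)/2 = 16.
By Parseval, this equals Σ |c_n|^2.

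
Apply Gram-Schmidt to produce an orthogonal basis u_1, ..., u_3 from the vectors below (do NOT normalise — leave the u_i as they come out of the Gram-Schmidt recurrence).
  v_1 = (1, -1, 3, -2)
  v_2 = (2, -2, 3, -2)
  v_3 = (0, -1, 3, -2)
Orthogonal basis:
  u_1 = (1, -1, 3, -2)
  u_2 = (13/15, -13/15, -2/5, 4/15)
  u_3 = (-1/2, -1/2, 0, 0)

Apply the Gram-Schmidt recurrence
  u_1 = v_1
  u_i = v_i − Σ_{j<i} ((v_i · u_j) / (u_j · u_j)) · u_j.

Step by step this gives:
  u_1 = (1, -1, 3, -2)
  u_2 = (13/15, -13/15, -2/5, 4/15)
  u_3 = (-1/2, -1/2, 0, 0)

Orthogonality check:
  u_2 · u_1 = 0 (should be 0)
  u_3 · u_1 = 0 (should be 0)
  u_3 · u_2 = 0 (should be 0)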